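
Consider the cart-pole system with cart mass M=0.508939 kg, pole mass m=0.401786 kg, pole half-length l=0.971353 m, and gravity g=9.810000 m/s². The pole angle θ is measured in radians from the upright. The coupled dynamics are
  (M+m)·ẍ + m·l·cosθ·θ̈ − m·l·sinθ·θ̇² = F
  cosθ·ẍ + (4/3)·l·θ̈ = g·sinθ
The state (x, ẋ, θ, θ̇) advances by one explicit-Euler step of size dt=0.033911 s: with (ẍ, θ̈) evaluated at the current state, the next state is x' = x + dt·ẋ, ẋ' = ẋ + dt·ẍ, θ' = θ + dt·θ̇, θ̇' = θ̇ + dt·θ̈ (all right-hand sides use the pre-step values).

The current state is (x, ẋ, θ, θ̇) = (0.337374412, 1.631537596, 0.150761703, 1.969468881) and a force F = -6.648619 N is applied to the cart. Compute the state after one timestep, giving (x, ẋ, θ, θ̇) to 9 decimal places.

sinθ=0.150191239, cosθ=0.988656964
temp = (F + m·l·θ̇²·sinθ)/(M+m) = (-6.648619 + 0.227360351)/0.910725 = -7.050710861
θ̈ = (g·sinθ − cosθ·temp)/(l·(4/3 − m·cos²θ/(M+m))) = 9.636418935
ẍ = temp − m·l·θ̈·cosθ/(M+m) = -11.133396389
Euler: x'=0.337374412+0.033911·1.631537596=0.392701483, ẋ'=1.631537596+0.033911·-11.133396389=1.253992991
       θ'=0.150761703+0.033911·1.969468881=0.217548362, θ̇'=1.969468881+0.033911·9.636418935=2.296249484

(0.392701483, 1.253992991, 0.217548362, 2.296249484)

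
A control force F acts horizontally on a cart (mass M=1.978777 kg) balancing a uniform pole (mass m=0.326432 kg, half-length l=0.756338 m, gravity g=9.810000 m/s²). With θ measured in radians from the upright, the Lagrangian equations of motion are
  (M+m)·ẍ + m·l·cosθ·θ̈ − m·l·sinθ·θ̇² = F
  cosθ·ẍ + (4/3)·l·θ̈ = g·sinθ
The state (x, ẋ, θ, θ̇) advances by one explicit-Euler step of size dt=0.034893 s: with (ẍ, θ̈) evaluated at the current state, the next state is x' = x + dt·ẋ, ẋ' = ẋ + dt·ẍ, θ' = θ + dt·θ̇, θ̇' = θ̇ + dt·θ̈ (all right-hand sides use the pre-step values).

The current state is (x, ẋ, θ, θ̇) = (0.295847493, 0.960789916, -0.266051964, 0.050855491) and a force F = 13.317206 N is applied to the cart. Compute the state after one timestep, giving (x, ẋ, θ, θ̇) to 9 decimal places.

(0.329372336, 1.194712747, -0.264277463, -0.262190752)

sinθ=-0.262924366, cosθ=0.964816448
temp = (F + m·l·θ̇²·sinθ)/(M+m) = (13.317206 + -0.000167886)/2.305209 = 5.776933074
θ̈ = (g·sinθ − cosθ·temp)/(l·(4/3 − m·cos²θ/(M+m))) = -8.971605842
ẍ = temp − m·l·θ̈·cosθ/(M+m) = 6.704004560
Euler: x'=0.295847493+0.034893·0.960789916=0.329372336, ẋ'=0.960789916+0.034893·6.704004560=1.194712747
       θ'=-0.266051964+0.034893·0.050855491=-0.264277463, θ̇'=0.050855491+0.034893·-8.971605842=-0.262190752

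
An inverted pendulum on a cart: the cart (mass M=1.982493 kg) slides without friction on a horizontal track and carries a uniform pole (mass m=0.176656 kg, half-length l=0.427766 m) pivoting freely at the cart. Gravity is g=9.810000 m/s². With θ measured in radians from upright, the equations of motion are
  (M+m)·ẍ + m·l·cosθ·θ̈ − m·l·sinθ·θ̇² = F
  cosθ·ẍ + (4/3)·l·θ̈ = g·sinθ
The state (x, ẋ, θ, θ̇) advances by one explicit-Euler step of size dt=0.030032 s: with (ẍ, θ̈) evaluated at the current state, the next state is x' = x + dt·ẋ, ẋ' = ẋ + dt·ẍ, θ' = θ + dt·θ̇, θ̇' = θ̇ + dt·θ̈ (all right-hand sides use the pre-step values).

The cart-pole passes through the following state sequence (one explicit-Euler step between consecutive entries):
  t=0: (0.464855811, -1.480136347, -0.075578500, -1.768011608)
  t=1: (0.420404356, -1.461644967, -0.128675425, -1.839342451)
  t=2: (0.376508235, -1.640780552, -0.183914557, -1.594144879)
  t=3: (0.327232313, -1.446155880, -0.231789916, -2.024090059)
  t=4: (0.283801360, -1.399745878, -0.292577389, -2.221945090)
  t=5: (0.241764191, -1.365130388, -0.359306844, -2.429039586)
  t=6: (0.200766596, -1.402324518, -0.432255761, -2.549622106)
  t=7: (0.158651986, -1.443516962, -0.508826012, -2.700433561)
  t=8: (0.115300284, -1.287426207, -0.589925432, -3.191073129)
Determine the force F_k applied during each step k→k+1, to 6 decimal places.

F_0 = 1.168300 N
F_1 = -12.234264 N
F_2 = 12.964054 N
F_3 = 2.923230 N
F_4 = 2.097330 N
F_5 = -2.801330 N
F_6 = -3.100315 N
F_7 = 10.412424 N

step 0→1:
  ẍ = (ẋ'−ẋ)/dt = (-1.461644967−-1.480136347)/0.030032 = 0.615723
  θ̈ = (θ̇'−θ̇)/dt = (-1.839342451−-1.768011608)/0.030032 = -2.375161
  sinθ=-0.075507, cosθ=0.997145
  F = (M+m)·ẍ + m·l·cosθ·θ̈ − m·l·sinθ·θ̇² = 1.329437 + -0.178972 − -0.017836 = 1.168300
step 1→2:
  ẍ = (ẋ'−ẋ)/dt = (-1.640780552−-1.461644967)/0.030032 = -5.964824
  θ̈ = (θ̇'−θ̇)/dt = (-1.594144879−-1.839342451)/0.030032 = 8.164544
  sinθ=-0.128321, cosθ=0.991733
  F = (M+m)·ẍ + m·l·cosθ·θ̈ − m·l·sinθ·θ̇² = -12.878943 + 0.611873 − -0.032806 = -12.234264
step 2→3:
  ẍ = (ẋ'−ẋ)/dt = (-1.446155880−-1.640780552)/0.030032 = 6.480576
  θ̈ = (θ̇'−θ̇)/dt = (-2.024090059−-1.594144879)/0.030032 = -14.316235
  sinθ=-0.182880, cosθ=0.983135
  F = (M+m)·ẍ + m·l·cosθ·θ̈ − m·l·sinθ·θ̇² = 13.992530 + -1.063596 − -0.035120 = 12.964054
step 3→4:
  ẍ = (ẋ'−ẋ)/dt = (-1.399745878−-1.446155880)/0.030032 = 1.545352
  θ̈ = (θ̇'−θ̇)/dt = (-2.221945090−-2.024090059)/0.030032 = -6.588140
  sinθ=-0.229720, cosθ=0.973257
  F = (M+m)·ẍ + m·l·cosθ·θ̈ − m·l·sinθ·θ̇² = 3.336645 + -0.484535 − -0.071120 = 2.923230
step 4→5:
  ẍ = (ẋ'−ẋ)/dt = (-1.365130388−-1.399745878)/0.030032 = 1.152620
  θ̈ = (θ̇'−θ̇)/dt = (-2.429039586−-2.221945090)/0.030032 = -6.895794
  sinθ=-0.288421, cosθ=0.957504
  F = (M+m)·ẍ + m·l·cosθ·θ̈ − m·l·sinθ·θ̇² = 2.488679 + -0.498953 − -0.107604 = 2.097330
step 5→6:
  ẍ = (ẋ'−ẋ)/dt = (-1.402324518−-1.365130388)/0.030032 = -1.238483
  θ̈ = (θ̇'−θ̇)/dt = (-2.549622106−-2.429039586)/0.030032 = -4.015135
  sinθ=-0.351625, cosθ=0.936141
  F = (M+m)·ẍ + m·l·cosθ·θ̈ − m·l·sinθ·θ̇² = -2.674070 + -0.284038 − -0.156778 = -2.801330
step 6→7:
  ẍ = (ẋ'−ẋ)/dt = (-1.443516962−-1.402324518)/0.030032 = -1.371618
  θ̈ = (θ̇'−θ̇)/dt = (-2.700433561−-2.549622106)/0.030032 = -5.021692
  sinθ=-0.418920, cosθ=0.908023
  F = (M+m)·ẍ + m·l·cosθ·θ̈ − m·l·sinθ·θ̇² = -2.961529 + -0.344573 − -0.205787 = -3.100315
step 7→8:
  ẍ = (ẋ'−ẋ)/dt = (-1.287426207−-1.443516962)/0.030032 = 5.197481
  θ̈ = (θ̇'−θ̇)/dt = (-3.191073129−-2.700433561)/0.030032 = -16.337226
  sinθ=-0.487152, cosθ=0.873317
  F = (M+m)·ẍ + m·l·cosθ·θ̈ − m·l·sinθ·θ̇² = 11.222136 + -1.078164 − -0.268452 = 10.412424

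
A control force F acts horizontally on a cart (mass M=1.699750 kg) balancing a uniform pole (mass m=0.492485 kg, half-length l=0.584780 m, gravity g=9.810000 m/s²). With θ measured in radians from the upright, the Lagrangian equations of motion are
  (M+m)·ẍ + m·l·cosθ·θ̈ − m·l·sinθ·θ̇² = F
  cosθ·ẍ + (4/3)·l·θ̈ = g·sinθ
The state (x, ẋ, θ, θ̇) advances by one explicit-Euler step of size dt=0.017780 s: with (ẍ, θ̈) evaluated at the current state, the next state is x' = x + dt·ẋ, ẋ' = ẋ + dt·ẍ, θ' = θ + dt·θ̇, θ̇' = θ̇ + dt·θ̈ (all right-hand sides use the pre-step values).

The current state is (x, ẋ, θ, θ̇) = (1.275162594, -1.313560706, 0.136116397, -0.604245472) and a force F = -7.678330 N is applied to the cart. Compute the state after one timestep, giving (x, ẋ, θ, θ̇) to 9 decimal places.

(1.251807485, -1.392770731, 0.125372913, -0.473240064)

sinθ=0.135696466, cosθ=0.990750458
temp = (F + m·l·θ̇²·sinθ)/(M+m) = (-7.678330 + 0.014268584)/2.192235 = -3.496003584
θ̈ = (g·sinθ − cosθ·temp)/(l·(4/3 − m·cos²θ/(M+m))) = 7.368133192
ẍ = temp − m·l·θ̈·cosθ/(M+m) = -4.455007014
Euler: x'=1.275162594+0.017780·-1.313560706=1.251807485, ẋ'=-1.313560706+0.017780·-4.455007014=-1.392770731
       θ'=0.136116397+0.017780·-0.604245472=0.125372913, θ̇'=-0.604245472+0.017780·7.368133192=-0.473240064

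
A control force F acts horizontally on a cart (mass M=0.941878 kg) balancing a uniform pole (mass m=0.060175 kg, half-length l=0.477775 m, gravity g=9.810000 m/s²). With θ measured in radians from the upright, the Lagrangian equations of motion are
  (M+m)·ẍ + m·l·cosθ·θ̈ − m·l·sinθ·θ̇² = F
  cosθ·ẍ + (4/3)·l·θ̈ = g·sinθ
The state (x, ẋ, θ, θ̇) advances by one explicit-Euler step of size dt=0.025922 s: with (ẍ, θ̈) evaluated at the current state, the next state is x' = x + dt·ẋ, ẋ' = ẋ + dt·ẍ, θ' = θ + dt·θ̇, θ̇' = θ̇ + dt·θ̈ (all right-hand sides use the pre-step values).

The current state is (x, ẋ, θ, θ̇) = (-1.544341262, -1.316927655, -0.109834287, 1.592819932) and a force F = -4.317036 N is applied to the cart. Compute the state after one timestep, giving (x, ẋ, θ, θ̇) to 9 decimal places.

sinθ=-0.109613588, cosθ=0.993974276
temp = (F + m·l·θ̇²·sinθ)/(M+m) = (-4.317036 + -0.007995346)/1.002053 = -4.316170249
θ̈ = (g·sinθ − cosθ·temp)/(l·(4/3 − m·cos²θ/(M+m))) = 5.281620388
ẍ = temp − m·l·θ̈·cosθ/(M+m) = -4.466793201
Euler: x'=-1.544341262+0.025922·-1.316927655=-1.578478661, ẋ'=-1.316927655+0.025922·-4.466793201=-1.432715868
       θ'=-0.109834287+0.025922·1.592819932=-0.068545209, θ̇'=1.592819932+0.025922·5.281620388=1.729730096

(-1.578478661, -1.432715868, -0.068545209, 1.729730096)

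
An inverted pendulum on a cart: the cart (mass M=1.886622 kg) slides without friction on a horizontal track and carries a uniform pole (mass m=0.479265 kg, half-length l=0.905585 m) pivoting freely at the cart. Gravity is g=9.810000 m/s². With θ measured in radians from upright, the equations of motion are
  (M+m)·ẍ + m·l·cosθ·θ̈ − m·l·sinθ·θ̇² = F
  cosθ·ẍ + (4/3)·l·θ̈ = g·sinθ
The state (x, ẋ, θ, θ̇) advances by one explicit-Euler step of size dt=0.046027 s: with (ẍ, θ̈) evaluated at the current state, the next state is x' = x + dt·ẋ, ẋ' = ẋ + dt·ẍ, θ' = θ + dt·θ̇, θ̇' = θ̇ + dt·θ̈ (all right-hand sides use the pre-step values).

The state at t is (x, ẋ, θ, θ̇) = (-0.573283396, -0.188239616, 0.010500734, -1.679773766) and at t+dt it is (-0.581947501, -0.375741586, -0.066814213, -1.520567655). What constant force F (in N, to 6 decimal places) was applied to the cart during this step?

ẍ = (ẋ'−ẋ)/dt = (-0.375741586−-0.188239616)/0.046027 = -4.073739
θ̈ = (θ̇'−θ̇)/dt = (-1.520567655−-1.679773766)/0.046027 = 3.458972
sinθ=0.010501, cosθ=0.999945
F = (M+m)·ẍ + m·l·cosθ·θ̈ − m·l·sinθ·θ̇² = -9.638005 + 1.501164 − 0.012859 = -8.149701

F = -8.149701 N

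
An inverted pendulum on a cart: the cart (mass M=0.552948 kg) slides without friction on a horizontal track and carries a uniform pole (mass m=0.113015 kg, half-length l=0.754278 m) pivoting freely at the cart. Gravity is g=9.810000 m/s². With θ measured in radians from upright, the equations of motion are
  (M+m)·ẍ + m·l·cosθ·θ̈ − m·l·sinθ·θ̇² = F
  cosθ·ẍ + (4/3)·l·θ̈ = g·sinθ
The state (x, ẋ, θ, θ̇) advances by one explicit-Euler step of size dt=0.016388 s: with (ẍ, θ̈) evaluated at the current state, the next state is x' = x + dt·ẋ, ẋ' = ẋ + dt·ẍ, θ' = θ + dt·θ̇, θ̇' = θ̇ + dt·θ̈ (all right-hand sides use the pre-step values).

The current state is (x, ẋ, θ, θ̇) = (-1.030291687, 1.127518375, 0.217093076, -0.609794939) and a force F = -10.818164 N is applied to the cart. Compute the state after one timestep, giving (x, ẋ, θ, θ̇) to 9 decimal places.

(-1.011813916, 0.819824174, 0.207099757, -0.276595850)

sinθ=0.215391845, cosθ=0.976527702
temp = (F + m·l·θ̇²·sinθ)/(M+m) = (-10.818164 + 0.006827543)/0.665963 = -16.234139821
θ̈ = (g·sinθ − cosθ·temp)/(l·(4/3 − m·cos²θ/(M+m))) = 20.331894613
ẍ = temp − m·l·θ̈·cosθ/(M+m) = -18.775579738
Euler: x'=-1.030291687+0.016388·1.127518375=-1.011813916, ẋ'=1.127518375+0.016388·-18.775579738=0.819824174
       θ'=0.217093076+0.016388·-0.609794939=0.207099757, θ̇'=-0.609794939+0.016388·20.331894613=-0.276595850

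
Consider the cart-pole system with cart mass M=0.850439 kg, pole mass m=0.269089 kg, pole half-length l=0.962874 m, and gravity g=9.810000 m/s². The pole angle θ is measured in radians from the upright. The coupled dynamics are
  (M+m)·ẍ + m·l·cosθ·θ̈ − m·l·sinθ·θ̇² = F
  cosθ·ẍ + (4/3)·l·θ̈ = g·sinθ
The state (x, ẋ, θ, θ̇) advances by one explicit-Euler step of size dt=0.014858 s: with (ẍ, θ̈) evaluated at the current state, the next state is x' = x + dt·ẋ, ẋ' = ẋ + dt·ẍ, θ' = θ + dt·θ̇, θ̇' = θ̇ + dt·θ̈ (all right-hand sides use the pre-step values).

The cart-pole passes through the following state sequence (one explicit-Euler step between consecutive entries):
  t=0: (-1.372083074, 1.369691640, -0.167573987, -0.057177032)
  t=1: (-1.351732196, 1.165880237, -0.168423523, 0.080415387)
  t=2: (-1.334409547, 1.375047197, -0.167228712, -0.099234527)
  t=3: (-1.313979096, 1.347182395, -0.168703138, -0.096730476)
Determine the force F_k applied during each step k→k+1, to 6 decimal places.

step 0→1:
  ẍ = (ẋ'−ẋ)/dt = (1.165880237−1.369691640)/0.014858 = -13.717284
  θ̈ = (θ̇'−θ̇)/dt = (0.080415387−-0.057177032)/0.014858 = 9.260494
  sinθ=-0.166791, cosθ=0.985992
  F = (M+m)·ẍ + m·l·cosθ·θ̈ − m·l·sinθ·θ̇² = -15.356883 + 2.365773 − -0.000141 = -12.990969
step 1→2:
  ẍ = (ẋ'−ẋ)/dt = (1.375047197−1.165880237)/0.014858 = 14.077733
  θ̈ = (θ̇'−θ̇)/dt = (-0.099234527−0.080415387)/0.014858 = -12.091124
  sinθ=-0.167628, cosθ=0.985850
  F = (M+m)·ẍ + m·l·cosθ·θ̈ − m·l·sinθ·θ̇² = 15.760417 + -3.088467 − -0.000281 = 12.672230
step 2→3:
  ẍ = (ẋ'−ẋ)/dt = (1.347182395−1.375047197)/0.014858 = -1.875407
  θ̈ = (θ̇'−θ̇)/dt = (-0.096730476−-0.099234527)/0.014858 = 0.168532
  sinθ=-0.166450, cosθ=0.986050
  F = (M+m)·ẍ + m·l·cosθ·θ̈ − m·l·sinθ·θ̇² = -2.099571 + 0.043057 − -0.000425 = -2.056089

F_0 = -12.990969 N
F_1 = 12.672230 N
F_2 = -2.056089 N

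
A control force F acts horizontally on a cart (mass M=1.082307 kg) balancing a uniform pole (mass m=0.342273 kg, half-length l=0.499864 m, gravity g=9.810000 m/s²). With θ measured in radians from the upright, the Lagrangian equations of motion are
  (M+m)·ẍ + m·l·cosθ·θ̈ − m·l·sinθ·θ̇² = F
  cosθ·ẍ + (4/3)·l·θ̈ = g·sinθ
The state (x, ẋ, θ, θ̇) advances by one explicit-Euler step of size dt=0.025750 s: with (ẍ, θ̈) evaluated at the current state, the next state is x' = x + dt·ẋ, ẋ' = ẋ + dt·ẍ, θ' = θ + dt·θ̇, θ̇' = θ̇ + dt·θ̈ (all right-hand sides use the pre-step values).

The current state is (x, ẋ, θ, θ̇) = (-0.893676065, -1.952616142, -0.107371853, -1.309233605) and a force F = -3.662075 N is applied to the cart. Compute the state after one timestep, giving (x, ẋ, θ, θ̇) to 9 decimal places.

(-0.943955931, -2.027946464, -0.141084618, -1.237475600)

sinθ=-0.107165662, cosθ=0.994241178
temp = (F + m·l·θ̇²·sinθ)/(M+m) = (-3.662075 + -0.031427833)/1.424580 = -2.592695976
θ̈ = (g·sinθ − cosθ·temp)/(l·(4/3 − m·cos²θ/(M+m))) = 2.786718656
ẍ = temp − m·l·θ̈·cosθ/(M+m) = -2.925449398
Euler: x'=-0.893676065+0.025750·-1.952616142=-0.943955931, ẋ'=-1.952616142+0.025750·-2.925449398=-2.027946464
       θ'=-0.107371853+0.025750·-1.309233605=-0.141084618, θ̇'=-1.309233605+0.025750·2.786718656=-1.237475600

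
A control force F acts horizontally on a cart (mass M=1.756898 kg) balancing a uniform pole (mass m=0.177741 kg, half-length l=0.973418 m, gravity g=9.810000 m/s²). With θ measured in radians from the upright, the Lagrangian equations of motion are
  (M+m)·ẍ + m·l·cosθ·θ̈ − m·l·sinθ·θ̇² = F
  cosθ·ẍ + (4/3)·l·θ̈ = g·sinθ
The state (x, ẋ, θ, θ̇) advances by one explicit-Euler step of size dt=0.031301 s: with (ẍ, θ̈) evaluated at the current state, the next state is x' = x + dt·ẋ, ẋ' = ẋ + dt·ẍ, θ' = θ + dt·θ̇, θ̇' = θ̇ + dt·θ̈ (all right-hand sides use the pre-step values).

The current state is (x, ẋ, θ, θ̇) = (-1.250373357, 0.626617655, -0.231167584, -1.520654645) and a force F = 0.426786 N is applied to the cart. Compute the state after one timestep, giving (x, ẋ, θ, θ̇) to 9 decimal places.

(-1.230759598, 0.637466644, -0.278765595, -1.582996454)

sinθ=-0.229114205, cosθ=0.973399548
temp = (F + m·l·θ̇²·sinθ)/(M+m) = (0.426786 + -0.091664293)/1.934639 = 0.173221829
θ̈ = (g·sinθ − cosθ·temp)/(l·(4/3 − m·cos²θ/(M+m))) = -1.991687461
ẍ = temp − m·l·θ̈·cosθ/(M+m) = 0.346601983
Euler: x'=-1.250373357+0.031301·0.626617655=-1.230759598, ẋ'=0.626617655+0.031301·0.346601983=0.637466644
       θ'=-0.231167584+0.031301·-1.520654645=-0.278765595, θ̇'=-1.520654645+0.031301·-1.991687461=-1.582996454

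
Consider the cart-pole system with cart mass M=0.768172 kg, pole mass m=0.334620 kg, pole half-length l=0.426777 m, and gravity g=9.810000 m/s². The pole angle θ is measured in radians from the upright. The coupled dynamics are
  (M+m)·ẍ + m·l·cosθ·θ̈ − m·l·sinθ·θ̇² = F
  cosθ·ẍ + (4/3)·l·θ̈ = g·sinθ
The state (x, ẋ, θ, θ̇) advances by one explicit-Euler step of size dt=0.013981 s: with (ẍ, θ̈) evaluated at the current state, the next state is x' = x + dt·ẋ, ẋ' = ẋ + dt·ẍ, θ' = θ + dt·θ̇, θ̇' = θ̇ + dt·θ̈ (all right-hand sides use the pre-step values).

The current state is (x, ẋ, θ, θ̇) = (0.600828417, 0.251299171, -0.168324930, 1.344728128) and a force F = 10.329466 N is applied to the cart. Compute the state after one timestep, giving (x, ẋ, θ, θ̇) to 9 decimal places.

sinθ=-0.167531189, cosθ=0.985866776
temp = (F + m·l·θ̇²·sinθ)/(M+m) = (10.329466 + -0.043263092)/1.102792 = 9.327418868
θ̈ = (g·sinθ − cosθ·temp)/(l·(4/3 − m·cos²θ/(M+m))) = -24.457845745
ẍ = temp − m·l·θ̈·cosθ/(M+m) = 12.449870552
Euler: x'=0.600828417+0.013981·0.251299171=0.604341831, ẋ'=0.251299171+0.013981·12.449870552=0.425360811
       θ'=-0.168324930+0.013981·1.344728128=-0.149524286, θ̇'=1.344728128+0.013981·-24.457845745=1.002782987

(0.604341831, 0.425360811, -0.149524286, 1.002782987)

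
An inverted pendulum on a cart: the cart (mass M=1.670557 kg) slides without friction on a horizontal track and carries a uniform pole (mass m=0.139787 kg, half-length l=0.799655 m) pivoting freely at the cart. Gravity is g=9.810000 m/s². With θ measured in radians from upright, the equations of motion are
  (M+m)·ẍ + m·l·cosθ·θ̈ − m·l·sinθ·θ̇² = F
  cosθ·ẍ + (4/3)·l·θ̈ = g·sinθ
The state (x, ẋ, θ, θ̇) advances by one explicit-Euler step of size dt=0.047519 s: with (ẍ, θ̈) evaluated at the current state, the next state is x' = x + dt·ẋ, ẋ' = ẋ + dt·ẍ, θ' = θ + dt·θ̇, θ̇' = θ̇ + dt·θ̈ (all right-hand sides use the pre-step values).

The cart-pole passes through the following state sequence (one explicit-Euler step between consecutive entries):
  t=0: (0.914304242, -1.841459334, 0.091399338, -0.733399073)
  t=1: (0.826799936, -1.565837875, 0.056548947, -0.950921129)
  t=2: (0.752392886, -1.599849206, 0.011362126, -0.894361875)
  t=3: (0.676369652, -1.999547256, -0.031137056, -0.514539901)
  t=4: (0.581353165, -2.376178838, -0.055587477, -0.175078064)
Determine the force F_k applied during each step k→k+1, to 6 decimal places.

step 0→1:
  ẍ = (ẋ'−ẋ)/dt = (-1.565837875−-1.841459334)/0.047519 = 5.800237
  θ̈ = (θ̇'−θ̇)/dt = (-0.950921129−-0.733399073)/0.047519 = -4.577581
  sinθ=0.091272, cosθ=0.995826
  F = (M+m)·ẍ + m·l·cosθ·θ̈ − m·l·sinθ·θ̇² = 10.500424 + -0.509552 − 0.005488 = 9.985384
step 1→2:
  ẍ = (ẋ'−ẋ)/dt = (-1.599849206−-1.565837875)/0.047519 = -0.715742
  θ̈ = (θ̇'−θ̇)/dt = (-0.894361875−-0.950921129)/0.047519 = 1.190245
  sinθ=0.056519, cosθ=0.998402
  F = (M+m)·ẍ + m·l·cosθ·θ̈ − m·l·sinθ·θ̇² = -1.295739 + 0.132835 − 0.005713 = -1.168617
step 2→3:
  ẍ = (ẋ'−ẋ)/dt = (-1.999547256−-1.599849206)/0.047519 = -8.411331
  θ̈ = (θ̇'−θ̇)/dt = (-0.514539901−-0.894361875)/0.047519 = 7.993055
  sinθ=0.011362, cosθ=0.999935
  F = (M+m)·ẍ + m·l·cosθ·θ̈ − m·l·sinθ·θ̇² = -15.227403 + 0.893417 − 0.001016 = -14.335002
step 3→4:
  ẍ = (ẋ'−ẋ)/dt = (-2.376178838−-1.999547256)/0.047519 = -7.925916
  θ̈ = (θ̇'−θ̇)/dt = (-0.175078064−-0.514539901)/0.047519 = 7.143708
  sinθ=-0.031132, cosθ=0.999515
  F = (M+m)·ẍ + m·l·cosθ·θ̈ − m·l·sinθ·θ̇² = -14.348634 + 0.798146 − -0.000921 = -13.549566

F_0 = 9.985384 N
F_1 = -1.168617 N
F_2 = -14.335002 N
F_3 = -13.549566 N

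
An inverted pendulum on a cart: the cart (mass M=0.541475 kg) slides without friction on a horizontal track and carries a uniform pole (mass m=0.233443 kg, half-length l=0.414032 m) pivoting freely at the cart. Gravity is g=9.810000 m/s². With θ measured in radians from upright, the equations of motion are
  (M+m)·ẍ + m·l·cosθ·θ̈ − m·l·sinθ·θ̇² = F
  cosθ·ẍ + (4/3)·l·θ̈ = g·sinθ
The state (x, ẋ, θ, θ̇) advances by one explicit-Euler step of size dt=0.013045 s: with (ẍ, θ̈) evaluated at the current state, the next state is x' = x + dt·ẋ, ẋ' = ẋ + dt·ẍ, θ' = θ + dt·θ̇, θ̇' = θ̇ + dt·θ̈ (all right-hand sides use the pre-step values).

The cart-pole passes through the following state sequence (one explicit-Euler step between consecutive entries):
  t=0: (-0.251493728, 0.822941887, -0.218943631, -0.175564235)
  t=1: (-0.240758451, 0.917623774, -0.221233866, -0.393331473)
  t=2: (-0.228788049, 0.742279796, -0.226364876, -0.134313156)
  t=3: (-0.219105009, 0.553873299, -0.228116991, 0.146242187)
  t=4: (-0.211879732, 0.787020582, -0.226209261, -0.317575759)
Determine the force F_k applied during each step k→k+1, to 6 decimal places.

F_0 = 4.050117 N
F_1 = -8.540414 N
F_2 = -9.165947 N
F_3 = 10.502732 N

step 0→1:
  ẍ = (ẋ'−ẋ)/dt = (0.917623774−0.822941887)/0.013045 = 7.258098
  θ̈ = (θ̇'−θ̇)/dt = (-0.393331473−-0.175564235)/0.013045 = -16.693541
  sinθ=-0.217199, cosθ=0.976127
  F = (M+m)·ẍ + m·l·cosθ·θ̈ − m·l·sinθ·θ̇² = 5.624431 + -1.574961 − -0.000647 = 4.050117
step 1→2:
  ẍ = (ẋ'−ẋ)/dt = (0.742279796−0.917623774)/0.013045 = -13.441470
  θ̈ = (θ̇'−θ̇)/dt = (-0.134313156−-0.393331473)/0.013045 = 19.855754
  sinθ=-0.219434, cosθ=0.975627
  F = (M+m)·ẍ + m·l·cosθ·θ̈ − m·l·sinθ·θ̇² = -10.416037 + 1.872342 − -0.003281 = -8.540414
step 2→3:
  ẍ = (ẋ'−ẋ)/dt = (0.553873299−0.742279796)/0.013045 = -14.442813
  θ̈ = (θ̇'−θ̇)/dt = (0.146242187−-0.134313156)/0.013045 = 21.506734
  sinθ=-0.224437, cosθ=0.974489
  F = (M+m)·ẍ + m·l·cosθ·θ̈ − m·l·sinθ·θ̇² = -11.191996 + 2.025658 − -0.000391 = -9.165947
step 3→4:
  ẍ = (ẋ'−ẋ)/dt = (0.787020582−0.553873299)/0.013045 = 17.872540
  θ̈ = (θ̇'−θ̇)/dt = (-0.317575759−0.146242187)/0.013045 = -35.555228
  sinθ=-0.226144, cosθ=0.974094
  F = (M+m)·ẍ + m·l·cosθ·θ̈ − m·l·sinθ·θ̇² = 13.849753 + -3.347488 − -0.000467 = 10.502732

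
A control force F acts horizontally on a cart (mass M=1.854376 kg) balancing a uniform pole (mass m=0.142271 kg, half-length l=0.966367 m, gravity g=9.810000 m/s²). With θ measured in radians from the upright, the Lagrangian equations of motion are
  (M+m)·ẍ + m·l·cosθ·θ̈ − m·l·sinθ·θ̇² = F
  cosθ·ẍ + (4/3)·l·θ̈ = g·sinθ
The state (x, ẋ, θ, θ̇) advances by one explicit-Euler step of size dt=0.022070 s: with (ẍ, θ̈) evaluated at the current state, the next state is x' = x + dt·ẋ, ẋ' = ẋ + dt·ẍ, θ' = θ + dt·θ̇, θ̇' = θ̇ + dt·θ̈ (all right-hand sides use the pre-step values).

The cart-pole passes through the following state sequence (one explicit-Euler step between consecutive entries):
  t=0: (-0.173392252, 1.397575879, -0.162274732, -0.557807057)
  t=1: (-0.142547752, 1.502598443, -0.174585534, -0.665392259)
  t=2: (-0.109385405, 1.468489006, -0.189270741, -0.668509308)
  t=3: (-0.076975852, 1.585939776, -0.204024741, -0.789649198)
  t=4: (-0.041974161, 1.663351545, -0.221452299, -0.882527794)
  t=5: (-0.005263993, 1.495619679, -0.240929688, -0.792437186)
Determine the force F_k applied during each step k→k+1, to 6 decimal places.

step 0→1:
  ẍ = (ẋ'−ẋ)/dt = (1.502598443−1.397575879)/0.022070 = 4.758612
  θ̈ = (θ̇'−θ̇)/dt = (-0.665392259−-0.557807057)/0.022070 = -4.874726
  sinθ=-0.161563, cosθ=0.986862
  F = (M+m)·ẍ + m·l·cosθ·θ̈ − m·l·sinθ·θ̇² = 9.501268 + -0.661402 − -0.006911 = 8.846778
step 1→2:
  ẍ = (ẋ'−ẋ)/dt = (1.468489006−1.502598443)/0.022070 = -1.545511
  θ̈ = (θ̇'−θ̇)/dt = (-0.668509308−-0.665392259)/0.022070 = -0.141235
  sinθ=-0.173700, cosθ=0.984799
  F = (M+m)·ẍ + m·l·cosθ·θ̈ − m·l·sinθ·θ̇² = -3.085841 + -0.019123 − -0.010573 = -3.094390
step 2→3:
  ẍ = (ẋ'−ẋ)/dt = (1.585939776−1.468489006)/0.022070 = 5.321739
  θ̈ = (θ̇'−θ̇)/dt = (-0.789649198−-0.668509308)/0.022070 = -5.488894
  sinθ=-0.188143, cosθ=0.982142
  F = (M+m)·ẍ + m·l·cosθ·θ̈ − m·l·sinθ·θ̇² = 10.625633 + -0.741169 − -0.011560 = 9.896024
step 3→4:
  ẍ = (ẋ'−ẋ)/dt = (1.663351545−1.585939776)/0.022070 = 3.507556
  θ̈ = (θ̇'−θ̇)/dt = (-0.882527794−-0.789649198)/0.022070 = -4.208364
  sinθ=-0.202612, cosθ=0.979259
  F = (M+m)·ẍ + m·l·cosθ·θ̈ − m·l·sinθ·θ̇² = 7.003352 + -0.566591 − -0.017370 = 6.454131
step 4→5:
  ẍ = (ẋ'−ẋ)/dt = (1.495619679−1.663351545)/0.022070 = -7.599994
  θ̈ = (θ̇'−θ̇)/dt = (-0.792437186−-0.882527794)/0.022070 = 4.082039
  sinθ=-0.219647, cosθ=0.975579
  F = (M+m)·ẍ + m·l·cosθ·θ̈ − m·l·sinθ·θ̇² = -15.174505 + 0.547518 − -0.023520 = -14.603467

F_0 = 8.846778 N
F_1 = -3.094390 N
F_2 = 9.896024 N
F_3 = 6.454131 N
F_4 = -14.603467 N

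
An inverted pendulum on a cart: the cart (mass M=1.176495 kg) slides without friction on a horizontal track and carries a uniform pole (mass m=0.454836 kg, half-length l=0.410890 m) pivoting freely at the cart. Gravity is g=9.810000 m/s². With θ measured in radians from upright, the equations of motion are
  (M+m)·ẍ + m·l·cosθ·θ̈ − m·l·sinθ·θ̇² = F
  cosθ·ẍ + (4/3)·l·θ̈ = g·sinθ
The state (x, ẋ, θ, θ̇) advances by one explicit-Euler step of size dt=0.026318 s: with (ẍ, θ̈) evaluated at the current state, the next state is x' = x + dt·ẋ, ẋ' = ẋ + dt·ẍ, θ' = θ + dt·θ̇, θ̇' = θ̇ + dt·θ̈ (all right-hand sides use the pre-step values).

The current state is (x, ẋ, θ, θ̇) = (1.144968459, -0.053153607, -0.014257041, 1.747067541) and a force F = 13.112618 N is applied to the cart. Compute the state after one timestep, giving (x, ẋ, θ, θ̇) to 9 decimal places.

(1.143569562, 0.215114613, 0.031722283, 1.250727204)

sinθ=-0.014256558, cosθ=0.999898370
temp = (F + m·l·θ̇²·sinθ)/(M+m) = (13.112618 + -0.008132320)/1.631331 = 8.033002303
θ̈ = (g·sinθ − cosθ·temp)/(l·(4/3 − m·cos²θ/(M+m))) = -18.859348613
ẍ = temp − m·l·θ̈·cosθ/(M+m) = 10.193336116
Euler: x'=1.144968459+0.026318·-0.053153607=1.143569562, ẋ'=-0.053153607+0.026318·10.193336116=0.215114613
       θ'=-0.014257041+0.026318·1.747067541=0.031722283, θ̇'=1.747067541+0.026318·-18.859348613=1.250727204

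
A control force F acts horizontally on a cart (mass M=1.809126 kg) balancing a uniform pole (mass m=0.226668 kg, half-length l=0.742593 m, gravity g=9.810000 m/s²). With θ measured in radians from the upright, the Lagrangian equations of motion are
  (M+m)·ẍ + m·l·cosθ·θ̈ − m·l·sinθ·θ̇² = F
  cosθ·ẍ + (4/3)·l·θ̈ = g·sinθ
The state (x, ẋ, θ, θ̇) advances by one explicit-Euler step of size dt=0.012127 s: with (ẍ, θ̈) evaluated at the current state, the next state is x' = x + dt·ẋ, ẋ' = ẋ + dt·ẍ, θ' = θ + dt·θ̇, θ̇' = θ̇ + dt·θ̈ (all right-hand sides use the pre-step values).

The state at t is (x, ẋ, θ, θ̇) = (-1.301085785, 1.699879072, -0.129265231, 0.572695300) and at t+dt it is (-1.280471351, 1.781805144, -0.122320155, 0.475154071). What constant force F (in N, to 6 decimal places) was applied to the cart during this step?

ẍ = (ẋ'−ẋ)/dt = (1.781805144−1.699879072)/0.012127 = 6.755675
θ̈ = (θ̇'−θ̇)/dt = (0.475154071−0.572695300)/0.012127 = -8.043311
sinθ=-0.128906, cosθ=0.991657
F = (M+m)·ẍ + m·l·cosθ·θ̈ − m·l·sinθ·θ̇² = 13.753163 + -1.342571 − -0.007116 = 12.417708

F = 12.417708 N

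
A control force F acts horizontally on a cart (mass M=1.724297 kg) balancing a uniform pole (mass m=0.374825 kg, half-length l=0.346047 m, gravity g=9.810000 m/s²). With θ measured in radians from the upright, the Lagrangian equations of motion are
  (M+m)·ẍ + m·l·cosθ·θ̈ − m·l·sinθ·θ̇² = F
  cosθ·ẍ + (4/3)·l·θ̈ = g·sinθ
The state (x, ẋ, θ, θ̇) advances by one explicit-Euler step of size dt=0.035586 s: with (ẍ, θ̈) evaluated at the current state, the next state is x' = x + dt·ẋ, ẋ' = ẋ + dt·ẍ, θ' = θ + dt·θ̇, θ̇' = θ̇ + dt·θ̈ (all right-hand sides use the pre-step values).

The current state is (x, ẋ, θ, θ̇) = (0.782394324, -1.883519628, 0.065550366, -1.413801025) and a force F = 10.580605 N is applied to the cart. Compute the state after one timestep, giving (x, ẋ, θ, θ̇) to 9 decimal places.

(0.715367395, -1.679743657, 0.015238843, -1.804942624)

sinθ=0.065503433, cosθ=0.997852344
temp = (F + m·l·θ̇²·sinθ)/(M+m) = (10.580605 + 0.016982604)/2.099122 = 5.048581075
θ̈ = (g·sinθ − cosθ·temp)/(l·(4/3 − m·cos²θ/(M+m))) = -10.991446060
ẍ = temp − m·l·θ̈·cosθ/(M+m) = 5.726296036
Euler: x'=0.782394324+0.035586·-1.883519628=0.715367395, ẋ'=-1.883519628+0.035586·5.726296036=-1.679743657
       θ'=0.065550366+0.035586·-1.413801025=0.015238843, θ̇'=-1.413801025+0.035586·-10.991446060=-1.804942624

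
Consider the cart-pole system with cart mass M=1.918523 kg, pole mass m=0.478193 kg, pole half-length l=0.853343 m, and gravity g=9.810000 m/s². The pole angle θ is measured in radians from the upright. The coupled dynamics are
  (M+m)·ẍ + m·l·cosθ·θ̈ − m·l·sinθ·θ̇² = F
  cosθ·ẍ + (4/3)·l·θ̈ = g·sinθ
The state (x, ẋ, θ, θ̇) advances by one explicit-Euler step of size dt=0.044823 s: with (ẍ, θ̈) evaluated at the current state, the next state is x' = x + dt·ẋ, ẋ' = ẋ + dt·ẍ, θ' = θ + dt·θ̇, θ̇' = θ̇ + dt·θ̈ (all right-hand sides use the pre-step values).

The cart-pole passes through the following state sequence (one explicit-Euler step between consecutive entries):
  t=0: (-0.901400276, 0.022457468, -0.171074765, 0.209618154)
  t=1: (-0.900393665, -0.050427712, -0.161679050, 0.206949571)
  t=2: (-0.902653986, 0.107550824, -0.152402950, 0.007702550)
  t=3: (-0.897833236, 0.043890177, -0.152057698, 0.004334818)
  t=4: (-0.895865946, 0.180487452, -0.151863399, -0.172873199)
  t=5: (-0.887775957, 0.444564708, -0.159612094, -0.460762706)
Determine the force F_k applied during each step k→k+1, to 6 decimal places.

step 0→1:
  ẍ = (ẋ'−ẋ)/dt = (-0.050427712−0.022457468)/0.044823 = -1.626067
  θ̈ = (θ̇'−θ̇)/dt = (0.206949571−0.209618154)/0.044823 = -0.059536
  sinθ=-0.170242, cosθ=0.985402
  F = (M+m)·ẍ + m·l·cosθ·θ̈ − m·l·sinθ·θ̇² = -3.897220 + -0.023940 − -0.003052 = -3.918107
step 1→2:
  ẍ = (ẋ'−ẋ)/dt = (0.107550824−-0.050427712)/0.044823 = 3.524497
  θ̈ = (θ̇'−θ̇)/dt = (0.007702550−0.206949571)/0.044823 = -4.445196
  sinθ=-0.160976, cosθ=0.986958
  F = (M+m)·ẍ + m·l·cosθ·θ̈ − m·l·sinθ·θ̇² = 8.447219 + -1.790262 − -0.002813 = 6.659770
step 2→3:
  ẍ = (ẋ'−ẋ)/dt = (0.043890177−0.107550824)/0.044823 = -1.420267
  θ̈ = (θ̇'−θ̇)/dt = (0.004334818−0.007702550)/0.044823 = -0.075134
  sinθ=-0.151814, cosθ=0.988409
  F = (M+m)·ẍ + m·l·cosθ·θ̈ − m·l·sinθ·θ̇² = -3.403978 + -0.030304 − -0.000004 = -3.434278
step 3→4:
  ẍ = (ẋ'−ẋ)/dt = (0.180487452−0.043890177)/0.044823 = 3.047482
  θ̈ = (θ̇'−θ̇)/dt = (-0.172873199−0.004334818)/0.044823 = -3.953506
  sinθ=-0.151472, cosθ=0.988461
  F = (M+m)·ẍ + m·l·cosθ·θ̈ − m·l·sinθ·θ̇² = 7.303948 + -1.594663 − -0.000001 = 5.709286
step 4→5:
  ẍ = (ẋ'−ẋ)/dt = (0.444564708−0.180487452)/0.044823 = 5.891557
  θ̈ = (θ̇'−θ̇)/dt = (-0.460762706−-0.172873199)/0.044823 = -6.422808
  sinθ=-0.151280, cosθ=0.988491
  F = (M+m)·ẍ + m·l·cosθ·θ̈ − m·l·sinθ·θ̇² = 14.120389 + -2.590744 − -0.001845 = 11.531490

F_0 = -3.918107 N
F_1 = 6.659770 N
F_2 = -3.434278 N
F_3 = 5.709286 N
F_4 = 11.531490 N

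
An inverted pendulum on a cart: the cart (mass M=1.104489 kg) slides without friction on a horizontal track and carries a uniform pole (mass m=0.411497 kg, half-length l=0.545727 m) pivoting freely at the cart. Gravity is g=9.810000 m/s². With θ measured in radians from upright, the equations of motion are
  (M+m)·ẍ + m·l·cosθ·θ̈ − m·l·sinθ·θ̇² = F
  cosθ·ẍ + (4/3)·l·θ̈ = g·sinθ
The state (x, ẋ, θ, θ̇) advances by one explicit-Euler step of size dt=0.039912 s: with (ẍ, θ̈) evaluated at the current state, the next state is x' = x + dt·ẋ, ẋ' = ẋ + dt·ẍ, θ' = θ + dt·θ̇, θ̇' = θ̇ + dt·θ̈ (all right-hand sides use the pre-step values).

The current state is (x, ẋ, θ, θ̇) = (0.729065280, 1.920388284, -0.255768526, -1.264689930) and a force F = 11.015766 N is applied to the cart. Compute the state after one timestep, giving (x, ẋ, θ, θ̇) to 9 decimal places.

sinθ=-0.252989008, cosθ=0.967469153
temp = (F + m·l·θ̇²·sinθ)/(M+m) = (11.015766 + -0.090868192)/1.515986 = 7.206463521
θ̈ = (g·sinθ − cosθ·temp)/(l·(4/3 − m·cos²θ/(M+m))) = -16.051077630
ẍ = temp − m·l·θ̈·cosθ/(M+m) = 9.506783470
Euler: x'=0.729065280+0.039912·1.920388284=0.805711817, ẋ'=1.920388284+0.039912·9.506783470=2.299823026
       θ'=-0.255768526+0.039912·-1.264689930=-0.306244830, θ̇'=-1.264689930+0.039912·-16.051077630=-1.905320540

(0.805711817, 2.299823026, -0.306244830, -1.905320540)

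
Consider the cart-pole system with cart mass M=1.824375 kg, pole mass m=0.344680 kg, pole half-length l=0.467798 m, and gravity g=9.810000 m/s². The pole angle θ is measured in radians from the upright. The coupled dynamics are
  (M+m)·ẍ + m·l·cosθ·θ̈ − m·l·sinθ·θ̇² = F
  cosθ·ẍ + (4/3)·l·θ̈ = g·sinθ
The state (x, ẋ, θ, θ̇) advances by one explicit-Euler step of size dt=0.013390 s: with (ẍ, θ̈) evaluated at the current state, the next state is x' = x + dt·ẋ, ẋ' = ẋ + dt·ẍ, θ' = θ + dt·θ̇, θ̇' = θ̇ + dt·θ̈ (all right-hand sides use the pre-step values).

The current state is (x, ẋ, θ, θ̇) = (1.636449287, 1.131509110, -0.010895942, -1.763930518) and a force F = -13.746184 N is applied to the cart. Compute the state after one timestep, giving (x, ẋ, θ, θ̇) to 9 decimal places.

(1.651600194, 1.035326249, -0.034514972, -1.612028522)

sinθ=-0.010895726, cosθ=0.999940640
temp = (F + m·l·θ̇²·sinθ)/(M+m) = (-13.746184 + -0.005466302)/2.169055 = -6.339926974
θ̈ = (g·sinθ − cosθ·temp)/(l·(4/3 − m·cos²θ/(M+m))) = 11.344435855
ẍ = temp − m·l·θ̈·cosθ/(M+m) = -7.183186010
Euler: x'=1.636449287+0.013390·1.131509110=1.651600194, ẋ'=1.131509110+0.013390·-7.183186010=1.035326249
       θ'=-0.010895942+0.013390·-1.763930518=-0.034514972, θ̇'=-1.763930518+0.013390·11.344435855=-1.612028522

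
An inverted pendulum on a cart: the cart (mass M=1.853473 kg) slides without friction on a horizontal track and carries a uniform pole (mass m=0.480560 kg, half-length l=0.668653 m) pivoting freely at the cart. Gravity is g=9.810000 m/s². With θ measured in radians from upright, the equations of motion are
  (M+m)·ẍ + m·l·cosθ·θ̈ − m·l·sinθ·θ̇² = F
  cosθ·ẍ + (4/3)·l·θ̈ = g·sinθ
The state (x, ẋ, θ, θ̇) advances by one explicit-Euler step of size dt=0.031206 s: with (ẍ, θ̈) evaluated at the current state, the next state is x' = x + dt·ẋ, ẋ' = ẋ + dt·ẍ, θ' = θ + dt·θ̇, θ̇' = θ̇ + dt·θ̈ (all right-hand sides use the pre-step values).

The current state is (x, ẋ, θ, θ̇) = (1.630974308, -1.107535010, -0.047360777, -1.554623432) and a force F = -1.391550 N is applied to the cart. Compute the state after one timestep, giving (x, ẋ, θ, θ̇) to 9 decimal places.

sinθ=-0.047343074, cosθ=0.998878688
temp = (F + m·l·θ̇²·sinθ)/(M+m) = (-1.391550 + -0.036766754)/2.334033 = -0.611952253
θ̈ = (g·sinθ − cosθ·temp)/(l·(4/3 − m·cos²θ/(M+m))) = 0.194690180
ẍ = temp − m·l·θ̈·cosθ/(M+m) = -0.638725326
Euler: x'=1.630974308+0.031206·-1.107535010=1.596412570, ẋ'=-1.107535010+0.031206·-0.638725326=-1.127467073
       θ'=-0.047360777+0.031206·-1.554623432=-0.095874356, θ̇'=-1.554623432+0.031206·0.194690180=-1.548547930

(1.596412570, -1.127467073, -0.095874356, -1.548547930)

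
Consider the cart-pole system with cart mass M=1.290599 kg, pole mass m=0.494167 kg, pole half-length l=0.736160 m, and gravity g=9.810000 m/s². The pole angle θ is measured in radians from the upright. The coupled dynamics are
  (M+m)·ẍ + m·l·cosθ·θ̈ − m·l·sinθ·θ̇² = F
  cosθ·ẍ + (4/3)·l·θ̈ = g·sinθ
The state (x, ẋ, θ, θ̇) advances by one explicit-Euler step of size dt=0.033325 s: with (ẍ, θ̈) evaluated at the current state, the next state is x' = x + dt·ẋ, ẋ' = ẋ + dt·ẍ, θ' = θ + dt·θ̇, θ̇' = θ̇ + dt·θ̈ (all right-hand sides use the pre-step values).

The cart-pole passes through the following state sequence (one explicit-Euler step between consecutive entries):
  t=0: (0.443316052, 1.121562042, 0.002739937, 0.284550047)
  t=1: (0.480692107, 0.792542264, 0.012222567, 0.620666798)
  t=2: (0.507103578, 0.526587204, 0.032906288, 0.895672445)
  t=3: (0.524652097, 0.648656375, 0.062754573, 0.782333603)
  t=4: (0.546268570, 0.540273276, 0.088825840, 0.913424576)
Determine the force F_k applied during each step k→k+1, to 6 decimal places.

step 0→1:
  ẍ = (ẋ'−ẋ)/dt = (0.792542264−1.121562042)/0.033325 = -9.873062
  θ̈ = (θ̇'−θ̇)/dt = (0.620666798−0.284550047)/0.033325 = 10.086024
  sinθ=0.002740, cosθ=0.999996
  F = (M+m)·ẍ + m·l·cosθ·θ̈ − m·l·sinθ·θ̇² = -17.621105 + 3.669140 − 0.000081 = -13.952045
step 1→2:
  ẍ = (ẋ'−ẋ)/dt = (0.526587204−0.792542264)/0.033325 = -7.980647
  θ̈ = (θ̇'−θ̇)/dt = (0.895672445−0.620666798)/0.033325 = 8.252232
  sinθ=0.012222, cosθ=0.999925
  F = (M+m)·ẍ + m·l·cosθ·θ̈ − m·l·sinθ·θ̇² = -14.243587 + 3.001822 − 0.001713 = -11.243478
step 2→3:
  ẍ = (ẋ'−ẋ)/dt = (0.648656375−0.526587204)/0.033325 = 3.662991
  θ̈ = (θ̇'−θ̇)/dt = (0.782333603−0.895672445)/0.033325 = -3.401016
  sinθ=0.032900, cosθ=0.999459
  F = (M+m)·ẍ + m·l·cosθ·θ̈ − m·l·sinθ·θ̇² = 6.537582 + -1.236572 − 0.009602 = 5.291408
step 3→4:
  ẍ = (ẋ'−ẋ)/dt = (0.540273276−0.648656375)/0.033325 = -3.252306
  θ̈ = (θ̇'−θ̇)/dt = (0.913424576−0.782333603)/0.033325 = 3.933713
  sinθ=0.062713, cosθ=0.998032
  F = (M+m)·ẍ + m·l·cosθ·θ̈ − m·l·sinθ·θ̇² = -5.804605 + 1.428213 − 0.013963 = -4.390356

F_0 = -13.952045 N
F_1 = -11.243478 N
F_2 = 5.291408 N
F_3 = -4.390356 N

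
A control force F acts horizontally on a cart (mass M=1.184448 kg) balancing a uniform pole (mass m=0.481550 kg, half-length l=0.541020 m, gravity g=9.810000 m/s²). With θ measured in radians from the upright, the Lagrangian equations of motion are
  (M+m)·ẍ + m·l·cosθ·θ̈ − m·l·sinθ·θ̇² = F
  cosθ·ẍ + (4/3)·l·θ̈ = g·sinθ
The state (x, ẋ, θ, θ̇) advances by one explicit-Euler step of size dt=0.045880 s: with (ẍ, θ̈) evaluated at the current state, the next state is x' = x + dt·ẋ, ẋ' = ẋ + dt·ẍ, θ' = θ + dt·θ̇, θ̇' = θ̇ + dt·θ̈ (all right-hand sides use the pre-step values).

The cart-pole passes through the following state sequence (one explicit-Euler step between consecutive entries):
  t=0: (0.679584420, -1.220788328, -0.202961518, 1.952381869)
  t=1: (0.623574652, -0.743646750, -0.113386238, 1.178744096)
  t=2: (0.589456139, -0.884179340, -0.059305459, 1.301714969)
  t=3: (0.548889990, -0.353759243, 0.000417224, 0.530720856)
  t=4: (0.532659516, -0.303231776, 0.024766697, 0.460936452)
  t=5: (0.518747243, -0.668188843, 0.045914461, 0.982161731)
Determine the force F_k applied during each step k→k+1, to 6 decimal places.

F_0 = 13.223271 N
F_1 = -4.368271 N
F_2 = 14.916450 N
F_3 = 1.438458 N
F_4 = -10.294865 N

step 0→1:
  ẍ = (ẋ'−ẋ)/dt = (-0.743646750−-1.220788328)/0.045880 = 10.399773
  θ̈ = (θ̇'−θ̇)/dt = (1.178744096−1.952381869)/0.045880 = -16.862201
  sinθ=-0.201571, cosθ=0.979474
  F = (M+m)·ẍ + m·l·cosθ·θ̈ − m·l·sinθ·θ̇² = 17.326001 + -4.302906 − -0.200176 = 13.223271
step 1→2:
  ẍ = (ẋ'−ẋ)/dt = (-0.884179340−-0.743646750)/0.045880 = -3.063047
  θ̈ = (θ̇'−θ̇)/dt = (1.301714969−1.178744096)/0.045880 = 2.680272
  sinθ=-0.113143, cosθ=0.993579
  F = (M+m)·ẍ + m·l·cosθ·θ̈ − m·l·sinθ·θ̇² = -5.103030 + 0.693802 − -0.040957 = -4.368271
step 2→3:
  ẍ = (ẋ'−ẋ)/dt = (-0.353759243−-0.884179340)/0.045880 = 11.561031
  θ̈ = (θ̇'−θ̇)/dt = (0.530720856−1.301714969)/0.045880 = -16.804580
  sinθ=-0.059271, cosθ=0.998242
  F = (M+m)·ẍ + m·l·cosθ·θ̈ − m·l·sinθ·θ̇² = 19.260654 + -4.370370 − -0.026165 = 14.916450
step 3→4:
  ẍ = (ẋ'−ẋ)/dt = (-0.303231776−-0.353759243)/0.045880 = 1.101296
  θ̈ = (θ̇'−θ̇)/dt = (0.460936452−0.530720856)/0.045880 = -1.521020
  sinθ=0.000417, cosθ=1.000000
  F = (M+m)·ẍ + m·l·cosθ·θ̈ − m·l·sinθ·θ̇² = 1.834757 + -0.396269 − 0.000031 = 1.438458
step 4→5:
  ẍ = (ẋ'−ẋ)/dt = (-0.668188843−-0.303231776)/0.045880 = -7.954600
  θ̈ = (θ̇'−θ̇)/dt = (0.982161731−0.460936452)/0.045880 = 11.360621
  sinθ=0.024764, cosθ=0.999693
  F = (M+m)·ẍ + m·l·cosθ·θ̈ − m·l·sinθ·θ̇² = -13.252348 + 2.958854 − 0.001371 = -10.294865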